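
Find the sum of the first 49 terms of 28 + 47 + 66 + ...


aₙ = 28 + (49-1)×19 = 940
Sₙ = n(a₁+aₙ)/2 = 49×(28+940)/2
= 49×968/2 = 23716

S_49 = 23716


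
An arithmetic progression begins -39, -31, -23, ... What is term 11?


aₙ = a₁ + (n-1)d
= -39 + (11-1)×8
= -39 + 80
= 41

a_11 = 41


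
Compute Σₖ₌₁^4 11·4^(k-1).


Sₙ = 11×(4^4 - 1)/(4 - 1)
= 11×(256 - 1)/3
= 11×255/3
= 935

S_4 = 935


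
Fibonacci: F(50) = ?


Fibonacci sequence: 1, 1, 2, 3, 5, 8, 13, 21, 34, 55, 89, ...
F(50) = 12586269025

F(50) = 12586269025


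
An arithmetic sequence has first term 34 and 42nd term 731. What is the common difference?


d = (aₙ - a₁)/(n-1)
= (731 - 34)/(42-1)
= 697/41 = 17

d = 17


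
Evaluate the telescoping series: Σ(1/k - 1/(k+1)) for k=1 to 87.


Telescoping: adjacent terms cancel.
= 1/1 - 1/88
= 1 - 1/88 = 87/88

Sum = 87/88


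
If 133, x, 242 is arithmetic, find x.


AM = (133 + 242)/2 = 375/2 = 187.5

AM = 187.5


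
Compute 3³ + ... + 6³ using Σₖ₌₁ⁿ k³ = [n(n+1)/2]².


Σₖ₌3^6 k³ = [6·7/2]² − [2·3/2]²
= 441 − 9 = 432

Σk³ = 432


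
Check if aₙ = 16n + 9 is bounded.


aₙ = 16n + 9 → as n→∞, aₙ→∞
No finite upper bound exists
The sequence is UNBOUNDED

Unbounded (aₙ → ∞ as n → ∞)


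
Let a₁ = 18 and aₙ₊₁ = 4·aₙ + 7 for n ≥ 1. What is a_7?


Computing step by step:
a_1 = 18
a_2 = 79
a_3 = 323
a_4 = 1299
a_5 = 5203
a_6 = 20819
a_7 = 83283


a_7 = 83283


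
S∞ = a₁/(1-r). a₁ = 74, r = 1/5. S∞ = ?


S∞ = a₁/(1-r) = 74/(1 - 1/5)
= 74/(4/5)
= 185/2

S∞ = 185/2


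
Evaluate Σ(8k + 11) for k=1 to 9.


Σ(8k+11) = 8·Σk + 11·n
= 8·45 + 11·9
= 360 + 99 = 459

Σ = 459


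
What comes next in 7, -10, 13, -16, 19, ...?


Pattern: alternating sign, magnitude arithmetic (d=3)
Terms: 7, -10, 13, -16, 19
Next term = -22

Next term = -22


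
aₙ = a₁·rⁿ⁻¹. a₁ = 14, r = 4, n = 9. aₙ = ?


aₙ = a₁·r^(n-1)
= 14×4^8
= 14×65536
= 917504

a_9 = 917504


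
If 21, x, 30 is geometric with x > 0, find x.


GM = √(21×30) = √630 = 25.0998

GM = 25.0998


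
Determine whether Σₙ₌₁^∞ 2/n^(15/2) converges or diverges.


p-series test: Σ c/n^p converges if p > 1, diverges if p ≤ 1 (constant c > 0 doesn't affect convergence).
p = 15/2
15/2 > 1 → CONVERGES

Converges (p = 15/2 > 1)


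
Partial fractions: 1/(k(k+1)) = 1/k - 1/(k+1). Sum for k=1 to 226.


1/(k(k+1)) = 1/k - 1/(k+1) (partial fractions)
Telescoping: Σ = 1 - 1/227 = 226/227

Sum = 226/227


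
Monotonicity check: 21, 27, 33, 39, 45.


Differences: 6, 6, 6, 6
All differences > 0 → strictly INCREASING

Monotonically increasing


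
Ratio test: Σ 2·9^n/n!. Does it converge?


aₙ = 2·9^n/n!
a_{n+1}/aₙ = 9^(n+1)/(n+1)! × n!/9^n  (constant 2 cancels)
= 9/(n+1)
L = lim(n→∞) 9/(n+1) = 0
L < 1 → series CONVERGES

Converges (ratio test: L = 0 < 1)


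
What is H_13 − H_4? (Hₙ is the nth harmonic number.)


Σₖ₌5^13 1/k = 1/5 + 1/6 + 1/7 + 1/8 + 1/9 + 1/10 + 1/11 + 1/12 + 1/13
= 395243/360360
≈ 1.0968

Sum = 395243/360360 ≈ 1.0968


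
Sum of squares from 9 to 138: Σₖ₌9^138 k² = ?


Σₖ₌9^138 k² = Σₖ₌₁^138 k² − Σₖ₌₁^8 k²
= 138·139·277/6 − 8·9·17/6
= 885569 − 204 = 885365

Σk² = 885365


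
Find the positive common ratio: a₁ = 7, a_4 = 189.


r^(n-1) = aₙ/a₁
r^3 = 189/7 = 27
r = 27^(1/3)
= 3

r = 3


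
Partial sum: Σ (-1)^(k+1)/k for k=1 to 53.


S = 1 - 1/2 + 1/3 - 1/4 + 1/5 - 1/6 + 1/7 - 1/8 ± ...
= 0.7025
(Full series converges to +ln(2) ≈ +0.6931)

S_53 = 0.7025


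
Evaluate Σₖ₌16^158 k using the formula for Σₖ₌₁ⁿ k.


Σₖ₌16^158 k = Σₖ₌₁^158 k − Σₖ₌₁^15 k
= 158·159/2 − 15·16/2
= 12561 − 120 = 12441

Σk = 12441


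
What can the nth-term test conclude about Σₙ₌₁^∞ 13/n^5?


lim(n→∞) 13/n^5 = 0
lim aₙ = 0 → nth-term test is INCONCLUSIVE
(Need other tests; this is actually a convergent p-series with p=5 > 1)

Inconclusive (lim aₙ = 0; need another test)


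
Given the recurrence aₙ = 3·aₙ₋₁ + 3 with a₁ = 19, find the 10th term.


Computing step by step:
a_1 = 19
a_2 = 60
a_3 = 183
a_4 = 552
a_5 = 1659
a_6 = 4980
a_7 = 14943
a_8 = 44832
a_9 = 134499
a_10 = 403500


a_10 = 403500


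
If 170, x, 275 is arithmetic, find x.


AM = (170 + 275)/2 = 445/2 = 222.5

AM = 222.5


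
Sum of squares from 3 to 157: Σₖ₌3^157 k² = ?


Σₖ₌3^157 k² = Σₖ₌₁^157 k² − Σₖ₌₁^2 k²
= 157·158·315/6 − 2·3·5/6
= 1302315 − 5 = 1302310

Σk² = 1302310


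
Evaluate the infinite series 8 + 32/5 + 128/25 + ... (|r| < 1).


S∞ = a₁/(1-r) = 8/(1 - 4/5)
= 8/(1/5)
= 40

S∞ = 40


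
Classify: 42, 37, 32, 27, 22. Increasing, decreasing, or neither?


Differences: -5, -5, -5, -5
All differences < 0 → strictly DECREASING

Monotonically decreasing


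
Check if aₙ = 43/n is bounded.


a₁ = 43, a₂ = 43/2, a₃ = 43/3, ...
0 < aₙ ≤ 43 for all n ≥ 1
Lower bound: 0, Upper bound: 43
The sequence IS bounded

Bounded (0 < aₙ ≤ 43)


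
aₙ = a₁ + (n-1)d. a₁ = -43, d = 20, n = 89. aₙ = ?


aₙ = a₁ + (n-1)d
= -43 + (89-1)×20
= -43 + 1760
= 1717

a_89 = 1717


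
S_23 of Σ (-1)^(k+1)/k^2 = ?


S = 1 - 1/4 + 1/9 - 1/16 + 1/25 - 1/36 + 1/49 - 1/64 ± ...
= 0.8234
(Full series converges to +π²/12 ≈ +0.8225)

S_23 = 0.8234


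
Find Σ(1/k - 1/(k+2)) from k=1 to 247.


Telescoping with gap 2: two head and two tail terms survive.
= (1 + 1/2) - (1/248 + 1/249)
= 3/2 - 1/248 - 1/249 = 92131/61752

Sum = 92131/61752


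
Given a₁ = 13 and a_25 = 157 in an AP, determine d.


d = (aₙ - a₁)/(n-1)
= (157 - 13)/(25-1)
= 144/24 = 6

d = 6


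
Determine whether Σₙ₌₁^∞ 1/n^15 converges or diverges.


p-series test: Σ c/n^p converges if p > 1, diverges if p ≤ 1 (constant c > 0 doesn't affect convergence).
p = 15
15 > 1 → CONVERGES

Converges (p = 15 > 1)


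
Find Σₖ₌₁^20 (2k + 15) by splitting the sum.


Σ(2k+15) = 2·Σk + 15·n
= 2·210 + 15·20
= 420 + 300 = 720

Σ = 720


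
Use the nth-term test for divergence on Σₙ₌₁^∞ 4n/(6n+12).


lim(n→∞) 4n/(6n+12) = 4/6 = 2/3  (divide numerator and denominator by n)
lim aₙ = 2/3 ≠ 0 → series DIVERGES

Diverges (lim aₙ = 2/3 ≠ 0)


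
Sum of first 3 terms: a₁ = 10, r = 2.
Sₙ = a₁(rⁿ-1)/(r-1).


Sₙ = 10×(2^3 - 1)/(2 - 1)
= 10×(8 - 1)/1
= 10×7/1
= 70

S_3 = 70


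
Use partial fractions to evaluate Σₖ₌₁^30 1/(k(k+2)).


1/(k(k+2)) = (1/2)·(1/k - 1/(k+2)) (partial fractions)
Telescoping: Σ = (1/2)·(1 + 1/2 - 1/31 - 1/32) = 1425/1984

Sum = 1425/1984


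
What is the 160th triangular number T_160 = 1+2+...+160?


n(n+1)/2 = 160×161/2 = 25760/2 = 12880

Σk = 12880


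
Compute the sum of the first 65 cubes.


n(n+1)/2 = 65×66/2 = 2145
Σk³ = 2145² = 4601025

Σk³ = 4601025


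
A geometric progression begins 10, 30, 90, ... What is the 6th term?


aₙ = a₁·r^(n-1)
= 10×3^5
= 10×243
= 2430

a_6 = 2430


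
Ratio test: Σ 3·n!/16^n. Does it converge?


aₙ = 3·n!/16^n
a_{n+1}/aₙ = (n+1)!/16^(n+1) × 16^n/n!  (constant 3 cancels)
= (n+1)/16
L = lim(n→∞) (n+1)/16 = ∞
L > 1 → series DIVERGES

Diverges (ratio test: L = ∞ > 1)


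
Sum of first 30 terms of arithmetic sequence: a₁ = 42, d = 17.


aₙ = 42 + (30-1)×17 = 535
Sₙ = n(a₁+aₙ)/2 = 30×(42+535)/2
= 30×577/2 = 8655

S_30 = 8655


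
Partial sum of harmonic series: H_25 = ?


H_25 = 1/1 + 1/2 + 1/3 + ... + 1/25
= 34052522467/8923714800
≈ 3.816

H_25 = 34052522467/8923714800 ≈ 3.816


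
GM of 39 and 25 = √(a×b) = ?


GM = √(39×25) = √975 = 31.225

GM = 31.225


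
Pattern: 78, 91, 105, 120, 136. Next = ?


Pattern: triangular numbers: n(n+1)/2
Terms: 78, 91, 105, 120, 136
Next term = 153

Next term = 153


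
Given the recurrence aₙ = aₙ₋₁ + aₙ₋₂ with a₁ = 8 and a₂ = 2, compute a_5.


Computing iteratively: 8, 2, 10, 12, 22
a_5 = 22

a_5 = 22


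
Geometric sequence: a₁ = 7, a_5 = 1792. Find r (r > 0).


r^(n-1) = aₙ/a₁
r^4 = 1792/7 = 256
r = 256^(1/4)
= ±4; taking r > 0 gives r = 4

r = 4


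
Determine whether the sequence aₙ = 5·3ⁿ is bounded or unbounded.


aₙ = 5·3ⁿ → as n→∞, aₙ→∞ (since base 3 > 1)
No finite upper bound exists
The sequence is UNBOUNDED

Unbounded (aₙ → ∞ as n → ∞)


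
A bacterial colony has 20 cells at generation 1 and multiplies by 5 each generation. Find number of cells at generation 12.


aₙ = a₁·r^(n-1)
= 20×5^11
= 20×48828125
= 976562500

a_12 = 976562500


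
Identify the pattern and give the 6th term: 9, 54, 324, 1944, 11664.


Pattern: geometric (r=6)
Terms: 9, 54, 324, 1944, 11664
Next term = 69984

Next term = 69984


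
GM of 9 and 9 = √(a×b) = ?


GM = √(9×9) = √81 = 9

GM = 9


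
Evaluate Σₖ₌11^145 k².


Σₖ₌11^145 k² = Σₖ₌₁^145 k² − Σₖ₌₁^10 k²
= 145·146·291/6 − 10·11·21/6
= 1026745 − 385 = 1026360

Σk² = 1026360


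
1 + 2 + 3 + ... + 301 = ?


n(n+1)/2 = 301×302/2 = 90902/2 = 45451

Σk = 45451


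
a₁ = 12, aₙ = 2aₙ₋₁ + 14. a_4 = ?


Computing step by step:
a_1 = 12
a_2 = 38
a_3 = 90
a_4 = 194


a_4 = 194


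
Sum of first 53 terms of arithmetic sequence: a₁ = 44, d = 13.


aₙ = 44 + (53-1)×13 = 720
Sₙ = n(a₁+aₙ)/2 = 53×(44+720)/2
= 53×764/2 = 20246

S_53 = 20246


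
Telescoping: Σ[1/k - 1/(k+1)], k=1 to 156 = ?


Telescoping: adjacent terms cancel.
= 1/1 - 1/157
= 1 - 1/157 = 156/157

Sum = 156/157


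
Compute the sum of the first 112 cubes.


n(n+1)/2 = 112×113/2 = 6328
Σk³ = 6328² = 40043584

Σk³ = 40043584


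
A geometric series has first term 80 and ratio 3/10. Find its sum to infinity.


S∞ = a₁/(1-r) = 80/(1 - 3/10)
= 80/(7/10)
= 800/7

S∞ = 800/7


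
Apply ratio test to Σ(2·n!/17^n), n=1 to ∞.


aₙ = 2·n!/17^n
a_{n+1}/aₙ = (n+1)!/17^(n+1) × 17^n/n!  (constant 2 cancels)
= (n+1)/17
L = lim(n→∞) (n+1)/17 = ∞
L > 1 → series DIVERGES

Diverges (ratio test: L = ∞ > 1)


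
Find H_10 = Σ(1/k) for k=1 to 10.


H_10 = 1/1 + 1/2 + 1/3 + 1/4 + 1/5 + 1/6 + 1/7 + 1/8 + 1/9 + 1/10
= 7381/2520
≈ 2.929

H_10 = 7381/2520 ≈ 2.929


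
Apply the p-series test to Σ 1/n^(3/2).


p-series test: Σ c/n^p converges if p > 1, diverges if p ≤ 1 (constant c > 0 doesn't affect convergence).
p = 3/2
3/2 > 1 → CONVERGES

Converges (p = 3/2 > 1)


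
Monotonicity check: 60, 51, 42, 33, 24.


Differences: -9, -9, -9, -9
All differences < 0 → strictly DECREASING

Monotonically decreasing


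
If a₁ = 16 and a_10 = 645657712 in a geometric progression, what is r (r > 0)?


r^(n-1) = aₙ/a₁
r^9 = 645657712/16 = 40353607
r = 40353607^(1/9)
= 7

r = 7


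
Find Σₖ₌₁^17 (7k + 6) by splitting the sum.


Σ(7k+6) = 7·Σk + 6·n
= 7·153 + 6·17
= 1071 + 102 = 1173

Σ = 1173


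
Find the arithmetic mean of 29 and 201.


AM = (29 + 201)/2 = 230/2 = 115

AM = 115


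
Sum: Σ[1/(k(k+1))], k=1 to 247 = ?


1/(k(k+1)) = 1/k - 1/(k+1) (partial fractions)
Telescoping: Σ = 1 - 1/248 = 247/248

Sum = 247/248


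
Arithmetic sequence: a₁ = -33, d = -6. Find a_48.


aₙ = a₁ + (n-1)d
= -33 + (48-1)×-6
= -33 - 282
= -315

a_48 = -315


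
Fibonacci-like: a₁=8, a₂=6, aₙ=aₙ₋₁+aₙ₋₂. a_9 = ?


Computing iteratively: 8, 6, 14, 20, 34, 54, 88, 142, 230
a_9 = 230

a_9 = 230


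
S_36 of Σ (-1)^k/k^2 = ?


S = -1 + 1/4 - 1/9 + 1/16 - 1/25 + 1/36 - 1/49 + 1/64 ± ...
= -0.8221
(Full series converges to -π²/12 ≈ -0.8225)

S_36 = -0.8221


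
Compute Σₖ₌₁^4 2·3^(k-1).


Sₙ = 2×(3^4 - 1)/(3 - 1)
= 2×(81 - 1)/2
= 2×80/2
= 80

S_4 = 80


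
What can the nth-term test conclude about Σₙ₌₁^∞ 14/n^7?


lim(n→∞) 14/n^7 = 0
lim aₙ = 0 → nth-term test is INCONCLUSIVE
(Need other tests; this is actually a convergent p-series with p=7 > 1)

Inconclusive (lim aₙ = 0; need another test)


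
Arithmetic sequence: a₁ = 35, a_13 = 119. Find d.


d = (aₙ - a₁)/(n-1)
= (119 - 35)/(13-1)
= 84/12 = 7

d = 7


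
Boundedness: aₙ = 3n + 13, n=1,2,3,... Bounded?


aₙ = 3n + 13 → as n→∞, aₙ→∞
No finite upper bound exists
The sequence is UNBOUNDED

Unbounded (aₙ → ∞ as n → ∞)


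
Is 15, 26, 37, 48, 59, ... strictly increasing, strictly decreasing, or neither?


Differences: 11, 11, 11, 11
All differences > 0 → strictly INCREASING

Monotonically increasing


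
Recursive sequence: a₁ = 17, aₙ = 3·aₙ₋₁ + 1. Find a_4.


Computing step by step:
a_1 = 17
a_2 = 52
a_3 = 157
a_4 = 472


a_4 = 472


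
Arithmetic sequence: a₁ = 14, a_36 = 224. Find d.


d = (aₙ - a₁)/(n-1)
= (224 - 14)/(36-1)
= 210/35 = 6

d = 6


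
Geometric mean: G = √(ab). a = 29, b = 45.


GM = √(29×45) = √1305 = 36.1248

GM = 36.1248


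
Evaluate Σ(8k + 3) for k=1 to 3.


Σ(8k+3) = 8·Σk + 3·n
= 8·6 + 3·3
= 48 + 9 = 57

Σ = 57


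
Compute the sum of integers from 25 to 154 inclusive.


Σₖ₌25^154 k = Σₖ₌₁^154 k − Σₖ₌₁^24 k
= 154·155/2 − 24·25/2
= 11935 − 300 = 11635

Σk = 11635


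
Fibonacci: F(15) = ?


Fibonacci sequence: 1, 1, 2, 3, 5, 8, 13, 21, 34, 55, 89, ...
F(15) = 610

F(15) = 610


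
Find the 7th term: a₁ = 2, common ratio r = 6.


aₙ = a₁·r^(n-1)
= 2×6^6
= 2×46656
= 93312

a_7 = 93312


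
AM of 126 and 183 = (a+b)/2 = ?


AM = (126 + 183)/2 = 309/2 = 154.5

AM = 154.5


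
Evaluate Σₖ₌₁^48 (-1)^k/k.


S = -1 + 1/2 - 1/3 + 1/4 - 1/5 + 1/6 - 1/7 + 1/8 ± ...
= -0.6828
(Full series converges to -ln(2) ≈ -0.6931)

S_48 = -0.6828


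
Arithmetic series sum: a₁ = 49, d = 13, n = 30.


aₙ = 49 + (30-1)×13 = 426
Sₙ = n(a₁+aₙ)/2 = 30×(49+426)/2
= 30×475/2 = 7125

S_30 = 7125


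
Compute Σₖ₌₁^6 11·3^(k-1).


Sₙ = 11×(3^6 - 1)/(3 - 1)
= 11×(729 - 1)/2
= 11×728/2
= 4004

S_6 = 4004


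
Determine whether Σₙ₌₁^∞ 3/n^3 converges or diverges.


p-series test: Σ c/n^p converges if p > 1, diverges if p ≤ 1 (constant c > 0 doesn't affect convergence).
p = 3
3 > 1 → CONVERGES

Converges (p = 3 > 1)


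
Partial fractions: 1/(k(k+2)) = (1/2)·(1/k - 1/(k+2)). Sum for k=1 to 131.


1/(k(k+2)) = (1/2)·(1/k - 1/(k+2)) (partial fractions)
Telescoping: Σ = (1/2)·(1 + 1/2 - 1/132 - 1/133) = 26069/35112

Sum = 26069/35112


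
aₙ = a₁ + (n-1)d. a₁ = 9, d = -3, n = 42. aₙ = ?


aₙ = a₁ + (n-1)d
= 9 + (42-1)×-3
= 9 - 123
= -114

a_42 = -114


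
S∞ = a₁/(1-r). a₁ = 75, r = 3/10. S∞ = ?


S∞ = a₁/(1-r) = 75/(1 - 3/10)
= 75/(7/10)
= 750/7

S∞ = 750/7


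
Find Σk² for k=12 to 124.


Σₖ₌12^124 k² = Σₖ₌₁^124 k² − Σₖ₌₁^11 k²
= 124·125·249/6 − 11·12·23/6
= 643250 − 506 = 642744

Σk² = 642744


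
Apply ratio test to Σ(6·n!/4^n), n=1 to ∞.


aₙ = 6·n!/4^n
a_{n+1}/aₙ = (n+1)!/4^(n+1) × 4^n/n!  (constant 6 cancels)
= (n+1)/4
L = lim(n→∞) (n+1)/4 = ∞
L > 1 → series DIVERGES

Diverges (ratio test: L = ∞ > 1)


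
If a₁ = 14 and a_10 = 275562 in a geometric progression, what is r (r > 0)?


r^(n-1) = aₙ/a₁
r^9 = 275562/14 = 19683
r = 19683^(1/9)
= 3

r = 3


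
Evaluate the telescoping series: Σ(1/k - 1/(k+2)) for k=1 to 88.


Telescoping with gap 2: two head and two tail terms survive.
= (1 + 1/2) - (1/89 + 1/90)
= 3/2 - 1/89 - 1/90 = 5918/4005

Sum = 5918/4005


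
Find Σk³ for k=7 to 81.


Σₖ₌7^81 k³ = [81·82/2]² − [6·7/2]²
= 11029041 − 441 = 11028600

Σk³ = 11028600


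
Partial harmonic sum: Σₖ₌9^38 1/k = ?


Σₖ₌9^38 1/k = 1/9 + 1/10 + 1/11 + ... + 1/38
= 104780081036899/69388720221600
≈ 1.51

Sum = 104780081036899/69388720221600 ≈ 1.51


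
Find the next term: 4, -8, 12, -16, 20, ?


Pattern: alternating sign, magnitude arithmetic (d=4)
Terms: 4, -8, 12, -16, 20
Next term = -24

Next term = -24


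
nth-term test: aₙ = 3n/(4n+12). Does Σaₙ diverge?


lim(n→∞) 3n/(4n+12) = 3/4 = 3/4  (divide numerator and denominator by n)
lim aₙ = 3/4 ≠ 0 → series DIVERGES

Diverges (lim aₙ = 3/4 ≠ 0)


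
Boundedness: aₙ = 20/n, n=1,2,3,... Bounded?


a₁ = 20, a₂ = 20/2, a₃ = 20/3, ...
0 < aₙ ≤ 20 for all n ≥ 1
Lower bound: 0, Upper bound: 20
The sequence IS bounded

Bounded (0 < aₙ ≤ 20)


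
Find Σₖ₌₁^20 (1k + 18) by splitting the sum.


Σ(1k+18) = 1·Σk + 18·n
= 1·210 + 18·20
= 210 + 360 = 570

Σ = 570


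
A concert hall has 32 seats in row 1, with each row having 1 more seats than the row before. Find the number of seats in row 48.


aₙ = a₁ + (n-1)d
= 32 + (48-1)×1
= 32 + 47
= 79

a_48 = 79


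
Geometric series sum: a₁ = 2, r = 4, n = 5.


Sₙ = 2×(4^5 - 1)/(4 - 1)
= 2×(1024 - 1)/3
= 2×1023/3
= 682

S_5 = 682


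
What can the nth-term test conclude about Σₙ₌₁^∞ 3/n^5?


lim(n→∞) 3/n^5 = 0
lim aₙ = 0 → nth-term test is INCONCLUSIVE
(Need other tests; this is actually a convergent p-series with p=5 > 1)

Inconclusive (lim aₙ = 0; need another test)


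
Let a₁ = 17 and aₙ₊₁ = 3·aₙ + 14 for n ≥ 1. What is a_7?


Computing step by step:
a_1 = 17
a_2 = 65
a_3 = 209
a_4 = 641
a_5 = 1937
a_6 = 5825
a_7 = 17489


a_7 = 17489


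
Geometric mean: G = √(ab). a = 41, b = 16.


GM = √(41×16) = √656 = 25.6125

GM = 25.6125


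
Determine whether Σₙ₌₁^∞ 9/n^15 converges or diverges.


p-series test: Σ c/n^p converges if p > 1, diverges if p ≤ 1 (constant c > 0 doesn't affect convergence).
p = 15
15 > 1 → CONVERGES

Converges (p = 15 > 1)


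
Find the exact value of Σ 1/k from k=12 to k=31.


Σₖ₌12^31 1/k = 1/12 + 1/13 + 1/14 + ... + 1/31
= 72733748345767/72201776446800
≈ 1.0074

Sum = 72733748345767/72201776446800 ≈ 1.0074


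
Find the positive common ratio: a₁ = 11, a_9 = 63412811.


r^(n-1) = aₙ/a₁
r^8 = 63412811/11 = 5764801
r = 5764801^(1/8)
= ±7; taking r > 0 gives r = 7

r = 7


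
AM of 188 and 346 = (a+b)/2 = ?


AM = (188 + 346)/2 = 534/2 = 267

AM = 267


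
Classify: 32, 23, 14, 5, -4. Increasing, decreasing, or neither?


Differences: -9, -9, -9, -9
All differences < 0 → strictly DECREASING

Monotonically decreasing


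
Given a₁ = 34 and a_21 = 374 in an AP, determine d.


d = (aₙ - a₁)/(n-1)
= (374 - 34)/(21-1)
= 340/20 = 17

d = 17


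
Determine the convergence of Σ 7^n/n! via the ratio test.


aₙ = 7^n/n!
a_{n+1}/aₙ = 7^(n+1)/(n+1)! × n!/7^n
= 7/(n+1)
L = lim(n→∞) 7/(n+1) = 0
L < 1 → series CONVERGES

Converges (ratio test: L = 0 < 1)


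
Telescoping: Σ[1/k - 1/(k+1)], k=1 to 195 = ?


Telescoping: adjacent terms cancel.
= 1/1 - 1/196
= 1 - 1/196 = 195/196

Sum = 195/196


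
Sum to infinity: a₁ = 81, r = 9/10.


S∞ = a₁/(1-r) = 81/(1 - 9/10)
= 81/(1/10)
= 810

S∞ = 810


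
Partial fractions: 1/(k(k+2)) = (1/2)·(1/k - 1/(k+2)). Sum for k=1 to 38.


1/(k(k+2)) = (1/2)·(1/k - 1/(k+2)) (partial fractions)
Telescoping: Σ = (1/2)·(1 + 1/2 - 1/39 - 1/40) = 2261/3120

Sum = 2261/3120


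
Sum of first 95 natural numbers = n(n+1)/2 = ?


n(n+1)/2 = 95×96/2 = 9120/2 = 4560

Σk = 4560


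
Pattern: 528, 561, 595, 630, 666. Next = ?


Pattern: triangular numbers: n(n+1)/2
Terms: 528, 561, 595, 630, 666
Next term = 703

Next term = 703


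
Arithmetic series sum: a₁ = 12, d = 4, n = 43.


aₙ = 12 + (43-1)×4 = 180
Sₙ = n(a₁+aₙ)/2 = 43×(12+180)/2
= 43×192/2 = 4128

S_43 = 4128


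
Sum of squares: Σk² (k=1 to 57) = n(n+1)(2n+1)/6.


n = 57
n(n+1)(2n+1)/6 = 57×58×115/6
= 380190/6 = 63365

Σk² = 63365


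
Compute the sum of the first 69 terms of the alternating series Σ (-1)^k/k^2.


S = -1 + 1/4 - 1/9 + 1/16 - 1/25 + 1/36 - 1/49 + 1/64 ± ...
= -0.8226
(Full series converges to -π²/12 ≈ -0.8225)

S_69 = -0.8226


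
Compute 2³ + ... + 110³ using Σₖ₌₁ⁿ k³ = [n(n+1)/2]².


Σₖ₌2^110 k³ = [110·111/2]² − [1·2/2]²
= 37271025 − 1 = 37271024

Σk³ = 37271024


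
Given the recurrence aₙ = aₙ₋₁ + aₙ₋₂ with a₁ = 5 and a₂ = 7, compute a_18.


Computing iteratively: 5, 7, 12, 19, 31, 50, 81, 131, 212, 343, 555, 898, ...
a_18 = 16114

a_18 = 16114


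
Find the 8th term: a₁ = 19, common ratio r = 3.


aₙ = a₁·r^(n-1)
= 19×3^7
= 19×2187
= 41553

a_8 = 41553


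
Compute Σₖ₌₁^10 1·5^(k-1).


Sₙ = 1×(5^10 - 1)/(5 - 1)
= 1×(9765625 - 1)/4
= 1×9765624/4
= 2441406

S_10 = 2441406


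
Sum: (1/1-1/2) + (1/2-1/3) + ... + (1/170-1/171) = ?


Telescoping: adjacent terms cancel.
= 1/1 - 1/171
= 1 - 1/171 = 170/171

Sum = 170/171


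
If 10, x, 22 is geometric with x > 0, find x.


GM = √(10×22) = √220 = 14.8324

GM = 14.8324


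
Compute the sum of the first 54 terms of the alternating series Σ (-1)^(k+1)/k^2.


S = 1 - 1/4 + 1/9 - 1/16 + 1/25 - 1/36 + 1/49 - 1/64 ± ...
= 0.8223
(Full series converges to +π²/12 ≈ +0.8225)

S_54 = 0.8223


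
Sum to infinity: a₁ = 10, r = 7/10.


S∞ = a₁/(1-r) = 10/(1 - 7/10)
= 10/(3/10)
= 100/3

S∞ = 100/3


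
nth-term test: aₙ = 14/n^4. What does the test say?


lim(n→∞) 14/n^4 = 0
lim aₙ = 0 → nth-term test is INCONCLUSIVE
(Need other tests; this is actually a convergent p-series with p=4 > 1)

Inconclusive (lim aₙ = 0; need another test)


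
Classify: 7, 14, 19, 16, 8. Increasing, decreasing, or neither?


Differences: 7, 5, -3, -8
Difference at position 1 is +7 (> 0) but position 3 is -3 (< 0) — sequence both rises and falls
→ NOT monotonic

Not monotonic


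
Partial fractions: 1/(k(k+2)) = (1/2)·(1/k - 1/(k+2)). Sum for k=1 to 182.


1/(k(k+2)) = (1/2)·(1/k - 1/(k+2)) (partial fractions)
Telescoping: Σ = (1/2)·(1 + 1/2 - 1/183 - 1/184) = 50141/67344

Sum = 50141/67344


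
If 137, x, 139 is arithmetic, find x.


AM = (137 + 139)/2 = 276/2 = 138

AM = 138


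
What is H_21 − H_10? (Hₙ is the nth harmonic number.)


Σₖ₌11^21 1/k = 1/11 + 1/12 + 1/13 + ... + 1/21
= 166770367/232792560
≈ 0.7164

Sum = 166770367/232792560 ≈ 0.7164


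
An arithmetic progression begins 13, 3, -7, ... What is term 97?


aₙ = a₁ + (n-1)d
= 13 + (97-1)×-10
= 13 - 960
= -947

a_97 = -947


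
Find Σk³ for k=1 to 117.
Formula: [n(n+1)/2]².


n(n+1)/2 = 117×118/2 = 6903
Σk³ = 6903² = 47651409

Σk³ = 47651409


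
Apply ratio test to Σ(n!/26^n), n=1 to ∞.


aₙ = n!/26^n
a_{n+1}/aₙ = (n+1)!/26^(n+1) × 26^n/n!
= (n+1)/26
L = lim(n→∞) (n+1)/26 = ∞
L > 1 → series DIVERGES

Diverges (ratio test: L = ∞ > 1)


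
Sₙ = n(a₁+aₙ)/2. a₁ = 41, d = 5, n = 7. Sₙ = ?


aₙ = 41 + (7-1)×5 = 71
Sₙ = n(a₁+aₙ)/2 = 7×(41+71)/2
= 7×112/2 = 392

S_7 = 392


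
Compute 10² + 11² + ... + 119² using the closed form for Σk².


Σₖ₌10^119 k² = Σₖ₌₁^119 k² − Σₖ₌₁^9 k²
= 119·120·239/6 − 9·10·19/6
= 568820 − 285 = 568535

Σk² = 568535


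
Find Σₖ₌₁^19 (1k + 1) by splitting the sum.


Σ(1k+1) = 1·Σk + 1·n
= 1·190 + 1·19
= 190 + 19 = 209

Σ = 209


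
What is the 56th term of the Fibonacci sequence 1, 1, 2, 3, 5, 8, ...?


Fibonacci sequence: 1, 1, 2, 3, 5, 8, 13, 21, 34, 55, 89, ...
F(56) = 225851433717

F(56) = 225851433717


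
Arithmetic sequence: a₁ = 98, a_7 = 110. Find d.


d = (aₙ - a₁)/(n-1)
= (110 - 98)/(7-1)
= 12/6 = 2

d = 2


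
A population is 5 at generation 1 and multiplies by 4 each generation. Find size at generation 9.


aₙ = a₁·r^(n-1)
= 5×4^8
= 5×65536
= 327680

a_9 = 327680


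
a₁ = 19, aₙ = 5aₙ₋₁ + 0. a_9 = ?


Computing step by step:
a_1 = 19
a_2 = 95
a_3 = 475
a_4 = 2375
a_5 = 11875
a_6 = 59375
a_7 = 296875
a_8 = 1484375
a_9 = 7421875


a_9 = 7421875


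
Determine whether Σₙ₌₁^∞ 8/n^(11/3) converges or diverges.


p-series test: Σ c/n^p converges if p > 1, diverges if p ≤ 1 (constant c > 0 doesn't affect convergence).
p = 11/3
11/3 > 1 → CONVERGES

Converges (p = 11/3 > 1)


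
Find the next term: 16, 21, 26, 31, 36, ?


Pattern: arithmetic (d=5)
Terms: 16, 21, 26, 31, 36
Next term = 41

Next term = 41


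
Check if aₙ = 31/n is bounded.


a₁ = 31, a₂ = 31/2, a₃ = 31/3, ...
0 < aₙ ≤ 31 for all n ≥ 1
Lower bound: 0, Upper bound: 31
The sequence IS bounded

Bounded (0 < aₙ ≤ 31)


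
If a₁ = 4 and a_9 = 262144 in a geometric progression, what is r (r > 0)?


r^(n-1) = aₙ/a₁
r^8 = 262144/4 = 65536
r = 65536^(1/8)
= ±4; taking r > 0 gives r = 4

r = 4


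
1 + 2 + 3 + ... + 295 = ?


n(n+1)/2 = 295×296/2 = 87320/2 = 43660

Σk = 43660


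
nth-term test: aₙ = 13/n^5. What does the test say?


lim(n→∞) 13/n^5 = 0
lim aₙ = 0 → nth-term test is INCONCLUSIVE
(Need other tests; this is actually a convergent p-series with p=5 > 1)

Inconclusive (lim aₙ = 0; need another test)


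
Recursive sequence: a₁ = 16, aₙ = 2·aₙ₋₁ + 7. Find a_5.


Computing step by step:
a_1 = 16
a_2 = 39
a_3 = 85
a_4 = 177
a_5 = 361


a_5 = 361


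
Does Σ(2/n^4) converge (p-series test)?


p-series test: Σ c/n^p converges if p > 1, diverges if p ≤ 1 (constant c > 0 doesn't affect convergence).
p = 4
4 > 1 → CONVERGES

Converges (p = 4 > 1)


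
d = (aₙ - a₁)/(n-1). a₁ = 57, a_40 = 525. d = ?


d = (aₙ - a₁)/(n-1)
= (525 - 57)/(40-1)
= 468/39 = 12

d = 12


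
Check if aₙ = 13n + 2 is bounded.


aₙ = 13n + 2 → as n→∞, aₙ→∞
No finite upper bound exists
The sequence is UNBOUNDED

Unbounded (aₙ → ∞ as n → ∞)


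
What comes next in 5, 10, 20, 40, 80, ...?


Pattern: geometric (r=2)
Terms: 5, 10, 20, 40, 80
Next term = 160

Next term = 160


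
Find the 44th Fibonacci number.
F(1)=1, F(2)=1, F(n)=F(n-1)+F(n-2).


Fibonacci sequence: 1, 1, 2, 3, 5, 8, 13, 21, 34, 55, 89, ...
F(44) = 701408733

F(44) = 701408733


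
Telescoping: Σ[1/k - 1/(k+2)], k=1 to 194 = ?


Telescoping with gap 2: two head and two tail terms survive.
= (1 + 1/2) - (1/195 + 1/196)
= 3/2 - 1/195 - 1/196 = 56939/38220

Sum = 56939/38220


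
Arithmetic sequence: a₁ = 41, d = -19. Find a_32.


aₙ = a₁ + (n-1)d
= 41 + (32-1)×-19
= 41 - 589
= -548

a_32 = -548


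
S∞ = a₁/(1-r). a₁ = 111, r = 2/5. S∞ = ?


S∞ = a₁/(1-r) = 111/(1 - 2/5)
= 111/(3/5)
= 185

S∞ = 185


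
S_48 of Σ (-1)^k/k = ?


S = -1 + 1/2 - 1/3 + 1/4 - 1/5 + 1/6 - 1/7 + 1/8 ± ...
= -0.6828
(Full series converges to -ln(2) ≈ -0.6931)

S_48 = -0.6828


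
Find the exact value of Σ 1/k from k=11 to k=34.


Σₖ₌11^34 1/k = 1/11 + 1/12 + 1/13 + ... + 1/34
= 15611884726969/13127595717600
≈ 1.1892

Sum = 15611884726969/13127595717600 ≈ 1.1892


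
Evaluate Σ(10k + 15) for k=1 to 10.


Σ(10k+15) = 10·Σk + 15·n
= 10·55 + 15·10
= 550 + 150 = 700

Σ = 700


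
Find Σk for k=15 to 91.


Σₖ₌15^91 k = Σₖ₌₁^91 k − Σₖ₌₁^14 k
= 91·92/2 − 14·15/2
= 4186 − 105 = 4081

Σk = 4081


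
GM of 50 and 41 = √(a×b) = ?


GM = √(50×41) = √2050 = 45.2769

GM = 45.2769


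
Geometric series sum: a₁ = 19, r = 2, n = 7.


Sₙ = 19×(2^7 - 1)/(2 - 1)
= 19×(128 - 1)/1
= 19×127/1
= 2413

S_7 = 2413


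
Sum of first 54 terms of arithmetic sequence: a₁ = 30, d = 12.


aₙ = 30 + (54-1)×12 = 666
Sₙ = n(a₁+aₙ)/2 = 54×(30+666)/2
= 54×696/2 = 18792

S_54 = 18792


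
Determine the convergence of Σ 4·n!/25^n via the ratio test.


aₙ = 4·n!/25^n
a_{n+1}/aₙ = (n+1)!/25^(n+1) × 25^n/n!  (constant 4 cancels)
= (n+1)/25
L = lim(n→∞) (n+1)/25 = ∞
L > 1 → series DIVERGES

Diverges (ratio test: L = ∞ > 1)


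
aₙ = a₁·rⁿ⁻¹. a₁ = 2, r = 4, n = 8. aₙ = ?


aₙ = a₁·r^(n-1)
= 2×4^7
= 2×16384
= 32768

a_8 = 32768


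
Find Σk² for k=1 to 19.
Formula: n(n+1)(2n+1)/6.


n = 19
n(n+1)(2n+1)/6 = 19×20×39/6
= 14820/6 = 2470

Σk² = 2470


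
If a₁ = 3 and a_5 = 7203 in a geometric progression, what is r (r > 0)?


r^(n-1) = aₙ/a₁
r^4 = 7203/3 = 2401
r = 2401^(1/4)
= ±7; taking r > 0 gives r = 7

r = 7


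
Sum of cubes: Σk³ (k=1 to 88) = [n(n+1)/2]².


n(n+1)/2 = 88×89/2 = 3916
Σk³ = 3916² = 15335056

Σk³ = 15335056


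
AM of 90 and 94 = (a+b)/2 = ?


AM = (90 + 94)/2 = 184/2 = 92

AM = 92


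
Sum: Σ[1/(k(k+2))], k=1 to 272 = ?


1/(k(k+2)) = (1/2)·(1/k - 1/(k+2)) (partial fractions)
Telescoping: Σ = (1/2)·(1 + 1/2 - 1/273 - 1/274) = 27914/37401

Sum = 27914/37401


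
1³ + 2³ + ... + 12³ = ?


n(n+1)/2 = 12×13/2 = 78
Σk³ = 78² = 6084

Σk³ = 6084


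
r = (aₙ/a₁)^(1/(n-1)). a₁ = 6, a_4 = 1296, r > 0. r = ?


r^(n-1) = aₙ/a₁
r^3 = 1296/6 = 216
r = 216^(1/3)
= 6

r = 6


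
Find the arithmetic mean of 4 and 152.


AM = (4 + 152)/2 = 156/2 = 78

AM = 78


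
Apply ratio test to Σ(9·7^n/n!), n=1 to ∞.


aₙ = 9·7^n/n!
a_{n+1}/aₙ = 7^(n+1)/(n+1)! × n!/7^n  (constant 9 cancels)
= 7/(n+1)
L = lim(n→∞) 7/(n+1) = 0
L < 1 → series CONVERGES

Converges (ratio test: L = 0 < 1)


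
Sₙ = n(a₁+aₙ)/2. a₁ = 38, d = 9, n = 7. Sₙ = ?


aₙ = 38 + (7-1)×9 = 92
Sₙ = n(a₁+aₙ)/2 = 7×(38+92)/2
= 7×130/2 = 455

S_7 = 455


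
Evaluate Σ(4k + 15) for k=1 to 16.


Σ(4k+15) = 4·Σk + 15·n
= 4·136 + 15·16
= 544 + 240 = 784

Σ = 784


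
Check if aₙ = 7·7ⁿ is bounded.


aₙ = 7·7ⁿ → as n→∞, aₙ→∞ (since base 7 > 1)
No finite upper bound exists
The sequence is UNBOUNDED

Unbounded (aₙ → ∞ as n → ∞)


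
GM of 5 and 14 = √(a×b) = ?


GM = √(5×14) = √70 = 8.3666

GM = 8.3666


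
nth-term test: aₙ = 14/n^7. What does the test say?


lim(n→∞) 14/n^7 = 0
lim aₙ = 0 → nth-term test is INCONCLUSIVE
(Need other tests; this is actually a convergent p-series with p=7 > 1)

Inconclusive (lim aₙ = 0; need another test)


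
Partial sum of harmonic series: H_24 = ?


H_24 = 1/1 + 1/2 + 1/3 + ... + 1/24
= 1347822955/356948592
≈ 3.776

H_24 = 1347822955/356948592 ≈ 3.776


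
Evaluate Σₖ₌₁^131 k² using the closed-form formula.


n = 131
n(n+1)(2n+1)/6 = 131×132×263/6
= 4547796/6 = 757966

Σk² = 757966


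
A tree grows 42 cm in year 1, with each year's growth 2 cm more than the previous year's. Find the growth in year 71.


aₙ = a₁ + (n-1)d
= 42 + (71-1)×2
= 42 + 140
= 182

a_71 = 182


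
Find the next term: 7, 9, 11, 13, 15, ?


Pattern: arithmetic (d=2)
Terms: 7, 9, 11, 13, 15
Next term = 17

Next term = 17


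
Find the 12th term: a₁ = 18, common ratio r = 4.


aₙ = a₁·r^(n-1)
= 18×4^11
= 18×4194304
= 75497472

a_12 = 75497472


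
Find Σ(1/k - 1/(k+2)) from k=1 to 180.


Telescoping with gap 2: two head and two tail terms survive.
= (1 + 1/2) - (1/181 + 1/182)
= 3/2 - 1/181 - 1/182 = 24525/16471

Sum = 24525/16471


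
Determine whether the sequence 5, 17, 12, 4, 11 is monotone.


Differences: 12, -5, -8, 7
Difference at position 1 is +12 (> 0) but position 2 is -5 (< 0) — sequence both rises and falls
→ NOT monotonic

Not monotonic


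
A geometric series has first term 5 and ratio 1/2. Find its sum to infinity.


S∞ = a₁/(1-r) = 5/(1 - 1/2)
= 5/(1/2)
= 10

S∞ = 10


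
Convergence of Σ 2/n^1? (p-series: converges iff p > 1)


p-series test: Σ c/n^p converges if p > 1, diverges if p ≤ 1 (constant c > 0 doesn't affect convergence).
p = 1
1 ≤ 1 → DIVERGES

Diverges (p = 1 ≤ 1)


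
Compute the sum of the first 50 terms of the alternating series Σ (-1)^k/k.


S = -1 + 1/2 - 1/3 + 1/4 - 1/5 + 1/6 - 1/7 + 1/8 ± ...
= -0.6832
(Full series converges to -ln(2) ≈ -0.6931)

S_50 = -0.6832


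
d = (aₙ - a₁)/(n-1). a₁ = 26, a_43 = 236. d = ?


d = (aₙ - a₁)/(n-1)
= (236 - 26)/(43-1)
= 210/42 = 5

d = 5


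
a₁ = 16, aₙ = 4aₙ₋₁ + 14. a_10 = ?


Computing step by step:
a_1 = 16
a_2 = 78
a_3 = 326
a_4 = 1318
a_5 = 5286
a_6 = 21158
a_7 = 84646
a_8 = 338598
a_9 = 1354406
a_10 = 5417638


a_10 = 5417638


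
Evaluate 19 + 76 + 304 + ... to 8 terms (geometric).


Sₙ = 19×(4^8 - 1)/(4 - 1)
= 19×(65536 - 1)/3
= 19×65535/3
= 415055

S_8 = 415055


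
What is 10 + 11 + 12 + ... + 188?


Σₖ₌10^188 k = Σₖ₌₁^188 k − Σₖ₌₁^9 k
= 188·189/2 − 9·10/2
= 17766 − 45 = 17721

Σk = 17721


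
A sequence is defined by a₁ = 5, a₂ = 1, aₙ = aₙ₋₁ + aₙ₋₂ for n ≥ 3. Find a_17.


Computing iteratively: 5, 1, 6, 7, 13, 20, 33, 53, 86, 139, 225, 364, ...
a_17 = 4037

a_17 = 4037


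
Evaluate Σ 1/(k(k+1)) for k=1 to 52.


1/(k(k+1)) = 1/k - 1/(k+1) (partial fractions)
Telescoping: Σ = 1 - 1/53 = 52/53

Sum = 52/53


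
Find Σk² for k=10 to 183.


Σₖ₌10^183 k² = Σₖ₌₁^183 k² − Σₖ₌₁^9 k²
= 183·184·367/6 − 9·10·19/6
= 2059604 − 285 = 2059319

Σk² = 2059319


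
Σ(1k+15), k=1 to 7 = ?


Σ(1k+15) = 1·Σk + 15·n
= 1·28 + 15·7
= 28 + 105 = 133

Σ = 133


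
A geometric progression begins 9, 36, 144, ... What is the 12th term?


aₙ = a₁·r^(n-1)
= 9×4^11
= 9×4194304
= 37748736

a_12 = 37748736


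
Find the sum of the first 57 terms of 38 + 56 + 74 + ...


aₙ = 38 + (57-1)×18 = 1046
Sₙ = n(a₁+aₙ)/2 = 57×(38+1046)/2
= 57×1084/2 = 30894

S_57 = 30894


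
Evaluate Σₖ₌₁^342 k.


n(n+1)/2 = 342×343/2 = 117306/2 = 58653

Σk = 58653


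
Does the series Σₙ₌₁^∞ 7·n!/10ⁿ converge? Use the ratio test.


aₙ = 7·n!/10^n
a_{n+1}/aₙ = (n+1)!/10^(n+1) × 10^n/n!  (constant 7 cancels)
= (n+1)/10
L = lim(n→∞) (n+1)/10 = ∞
L > 1 → series DIVERGES

Diverges (ratio test: L = ∞ > 1)


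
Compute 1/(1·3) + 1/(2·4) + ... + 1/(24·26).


1/(k(k+2)) = (1/2)·(1/k - 1/(k+2)) (partial fractions)
Telescoping: Σ = (1/2)·(1 + 1/2 - 1/25 - 1/26) = 231/325

Sum = 231/325


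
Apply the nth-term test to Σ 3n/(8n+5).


lim(n→∞) 3n/(8n+5) = 3/8 = 3/8  (divide numerator and denominator by n)
lim aₙ = 3/8 ≠ 0 → series DIVERGES

Diverges (lim aₙ = 3/8 ≠ 0)


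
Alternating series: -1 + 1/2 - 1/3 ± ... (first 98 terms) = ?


S = -1 + 1/2 - 1/3 + 1/4 - 1/5 + 1/6 - 1/7 + 1/8 ± ...
= -0.6881
(Full series converges to -ln(2) ≈ -0.6931)

S_98 = -0.6881


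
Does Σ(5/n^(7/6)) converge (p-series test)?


p-series test: Σ c/n^p converges if p > 1, diverges if p ≤ 1 (constant c > 0 doesn't affect convergence).
p = 7/6
7/6 > 1 → CONVERGES

Converges (p = 7/6 > 1)


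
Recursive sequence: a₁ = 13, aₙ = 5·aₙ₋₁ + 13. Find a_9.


Computing step by step:
a_1 = 13
a_2 = 78
a_3 = 403
a_4 = 2028
a_5 = 10153
a_6 = 50778
a_7 = 253903
a_8 = 1269528
a_9 = 6347653


a_9 = 6347653


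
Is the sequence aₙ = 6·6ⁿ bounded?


aₙ = 6·6ⁿ → as n→∞, aₙ→∞ (since base 6 > 1)
No finite upper bound exists
The sequence is UNBOUNDED

Unbounded (aₙ → ∞ as n → ∞)


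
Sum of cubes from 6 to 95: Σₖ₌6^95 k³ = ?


Σₖ₌6^95 k³ = [95·96/2]² − [5·6/2]²
= 20793600 − 225 = 20793375

Σk³ = 20793375


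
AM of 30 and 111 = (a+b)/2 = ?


AM = (30 + 111)/2 = 141/2 = 70.5

AM = 70.5


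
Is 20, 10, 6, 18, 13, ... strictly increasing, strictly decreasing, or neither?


Differences: -10, -4, 12, -5
Difference at position 3 is +12 (> 0) but position 1 is -10 (< 0) — sequence both rises and falls
→ NOT monotonic

Not monotonic


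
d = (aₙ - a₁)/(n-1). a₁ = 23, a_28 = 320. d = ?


d = (aₙ - a₁)/(n-1)
= (320 - 23)/(28-1)
= 297/27 = 11

d = 11


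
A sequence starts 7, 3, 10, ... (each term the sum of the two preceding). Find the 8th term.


Computing iteratively: 7, 3, 10, 13, 23, 36, 59, 95
a_8 = 95

a_8 = 95


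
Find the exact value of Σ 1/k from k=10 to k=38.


Σₖ₌10^38 1/k = 1/10 + 1/11 + 1/12 + ... + 1/38
= 97070223234499/69388720221600
≈ 1.3989

Sum = 97070223234499/69388720221600 ≈ 1.3989


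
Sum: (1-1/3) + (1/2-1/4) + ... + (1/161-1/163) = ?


Telescoping with gap 2: two head and two tail terms survive.
= (1 + 1/2) - (1/162 + 1/163)
= 3/2 - 1/162 - 1/163 = 19642/13203

Sum = 19642/13203


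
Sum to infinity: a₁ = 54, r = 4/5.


S∞ = a₁/(1-r) = 54/(1 - 4/5)
= 54/(1/5)
= 270

S∞ = 270


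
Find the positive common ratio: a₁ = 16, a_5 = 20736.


r^(n-1) = aₙ/a₁
r^4 = 20736/16 = 1296
r = 1296^(1/4)
= ±6; taking r > 0 gives r = 6

r = 6


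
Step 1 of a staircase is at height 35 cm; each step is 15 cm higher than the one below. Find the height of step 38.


aₙ = a₁ + (n-1)d
= 35 + (38-1)×15
= 35 + 555
= 590

a_38 = 590


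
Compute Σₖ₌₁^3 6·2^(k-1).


Sₙ = 6×(2^3 - 1)/(2 - 1)
= 6×(8 - 1)/1
= 6×7/1
= 42

S_3 = 42


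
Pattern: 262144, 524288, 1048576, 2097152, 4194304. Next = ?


Pattern: powers of 2: 2ⁿ
Terms: 262144, 524288, 1048576, 2097152, 4194304
Next term = 8388608

Next term = 8388608


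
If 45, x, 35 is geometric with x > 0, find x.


GM = √(45×35) = √1575 = 39.6863

GM = 39.6863


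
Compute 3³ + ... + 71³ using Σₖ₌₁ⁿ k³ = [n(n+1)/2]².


Σₖ₌3^71 k³ = [71·72/2]² − [2·3/2]²
= 6533136 − 9 = 6533127

Σk³ = 6533127


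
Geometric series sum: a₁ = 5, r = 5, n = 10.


Sₙ = 5×(5^10 - 1)/(5 - 1)
= 5×(9765625 - 1)/4
= 5×9765624/4
= 12207030

S_10 = 12207030


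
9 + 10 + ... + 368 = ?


Σₖ₌9^368 k = Σₖ₌₁^368 k − Σₖ₌₁^8 k
= 368·369/2 − 8·9/2
= 67896 − 36 = 67860

Σk = 67860


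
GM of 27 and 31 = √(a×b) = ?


GM = √(27×31) = √837 = 28.931

GM = 28.931


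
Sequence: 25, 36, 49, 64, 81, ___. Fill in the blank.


Pattern: perfect squares: n²
Terms: 25, 36, 49, 64, 81
Next term = 100

Next term = 100


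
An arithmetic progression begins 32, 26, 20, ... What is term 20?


aₙ = a₁ + (n-1)d
= 32 + (20-1)×-6
= 32 - 114
= -82

a_20 = -82


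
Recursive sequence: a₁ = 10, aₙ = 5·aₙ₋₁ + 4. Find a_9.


Computing step by step:
a_1 = 10
a_2 = 54
a_3 = 274
a_4 = 1374
a_5 = 6874
a_6 = 34374
a_7 = 171874
a_8 = 859374
a_9 = 4296874


a_9 = 4296874


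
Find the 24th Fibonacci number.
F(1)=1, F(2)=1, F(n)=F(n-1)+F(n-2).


Fibonacci sequence: 1, 1, 2, 3, 5, 8, 13, 21, 34, 55, 89, ...
F(24) = 46368

F(24) = 46368


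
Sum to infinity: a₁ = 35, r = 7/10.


S∞ = a₁/(1-r) = 35/(1 - 7/10)
= 35/(3/10)
= 350/3

S∞ = 350/3


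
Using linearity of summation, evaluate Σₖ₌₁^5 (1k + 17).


Σ(1k+17) = 1·Σk + 17·n
= 1·15 + 17·5
= 15 + 85 = 100

Σ = 100


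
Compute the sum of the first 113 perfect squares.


n = 113
n(n+1)(2n+1)/6 = 113×114×227/6
= 2924214/6 = 487369

Σk² = 487369
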